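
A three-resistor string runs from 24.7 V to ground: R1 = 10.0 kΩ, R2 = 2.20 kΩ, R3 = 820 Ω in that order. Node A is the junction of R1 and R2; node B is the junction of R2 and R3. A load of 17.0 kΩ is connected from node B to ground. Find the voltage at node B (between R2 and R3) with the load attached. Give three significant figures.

V ≈ 1.49 V

At node B, R3 is in parallel with the load: R3‖R_L = 782.3 Ω.
Below node A the resistance is R2 + (R3‖R_L) = 2982 Ω, so V_A = 24.7 × 2982/12980 = 5.674 V.
Then V_B = V_A × (R3‖R_L)/(R2 + R3‖R_L) = 5.674 × 782.3/2982 = 1.49 V.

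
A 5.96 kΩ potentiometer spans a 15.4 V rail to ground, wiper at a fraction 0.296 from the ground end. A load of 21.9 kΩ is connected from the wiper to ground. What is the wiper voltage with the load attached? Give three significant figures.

V ≈ 4.31 V

The wiper splits the pot into (1−α)R = 4.196 kΩ above and αR = 1.764 kΩ below.
Lower section ‖ load = 1.633 kΩ.
V_wiper = 15.4 × 1.633/(4.196 + 1.633) = 4.31 V.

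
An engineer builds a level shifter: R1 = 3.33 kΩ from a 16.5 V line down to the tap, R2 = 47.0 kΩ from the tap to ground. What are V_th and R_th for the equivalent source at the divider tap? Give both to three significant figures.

V_th = 15.4 V, R_th = 3.11 kΩ

V_th is the open-circuit tap voltage: 16.5 × 47.0/(3.33 + 47.0) = 15.4 V.
With the supply zeroed, R1 and R2 appear in parallel from the tap: R_th = R1‖R2 = (3.33 × 47.0)/50.33 = 3.11 kΩ.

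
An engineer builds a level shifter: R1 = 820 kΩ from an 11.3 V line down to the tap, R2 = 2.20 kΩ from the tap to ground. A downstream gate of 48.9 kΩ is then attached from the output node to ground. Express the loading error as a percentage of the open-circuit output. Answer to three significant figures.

The divider's output (Thévenin) resistance is R1‖R2 = 2.194 kΩ.
Fractional drop under load = R_th/(R_th + R_L) = 2.194 / (2.194 + 48.9) = 0.04294.
So the output falls by 4.29 %.

4.29 %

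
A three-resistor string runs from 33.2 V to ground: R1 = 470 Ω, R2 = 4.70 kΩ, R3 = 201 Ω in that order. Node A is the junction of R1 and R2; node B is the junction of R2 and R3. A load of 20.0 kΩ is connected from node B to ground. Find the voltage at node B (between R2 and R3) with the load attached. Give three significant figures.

V ≈ 1.23 V

At node B, R3 is in parallel with the load: R3‖R_L = 199.0 Ω.
Below node A the resistance is R2 + (R3‖R_L) = 4899 Ω, so V_A = 33.2 × 4899/5369 = 30.29 V.
Then V_B = V_A × (R3‖R_L)/(R2 + R3‖R_L) = 30.29 × 199.0/4899 = 1.23 V.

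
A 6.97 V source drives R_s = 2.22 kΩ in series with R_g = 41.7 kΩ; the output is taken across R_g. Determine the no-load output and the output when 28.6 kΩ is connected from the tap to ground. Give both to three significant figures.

Unloaded: 6.62 V; loaded: 6.16 V

Open-circuit: V = 6.97 × 41.7/(2.22 + 41.7) = 6.62 V.
With the load, R_g becomes R_g‖R_L = 16.96 kΩ, so V = 6.97 × 16.96/19.18 = 6.16 V.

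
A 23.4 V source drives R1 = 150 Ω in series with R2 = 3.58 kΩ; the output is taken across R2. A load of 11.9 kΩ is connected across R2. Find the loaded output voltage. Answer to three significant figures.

V_out ≈ 22.2 V

The load sits in parallel with R2: R2‖R_L = (3580 × 11900) / (3580 + 11900) = 2752 Ω.
V_out = 23.4 × 2752 / (150 + 2752) = 23.4 × 2752/2902 = 22.2 V.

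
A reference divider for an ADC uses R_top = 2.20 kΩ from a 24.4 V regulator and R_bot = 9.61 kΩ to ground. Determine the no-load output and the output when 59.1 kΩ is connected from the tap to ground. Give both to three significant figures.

Open-circuit: V = 24.4 × 9.61/(2.20 + 9.61) = 19.9 V.
With the load, R_bot becomes R_bot‖R_L = 8.266 kΩ, so V = 24.4 × 8.266/10.47 = 19.3 V.

Unloaded: 19.9 V; loaded: 19.3 V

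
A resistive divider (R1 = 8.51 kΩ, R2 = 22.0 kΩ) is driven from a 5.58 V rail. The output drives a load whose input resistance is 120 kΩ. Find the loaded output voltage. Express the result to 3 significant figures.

The load sits in parallel with R2: R2‖R_L = (22.0 × 120) / (22.0 + 120) = 18.59 kΩ.
V_out = 5.58 × 18.59 / (8.51 + 18.59) = 5.58 × 18.59/27.10 = 3.83 V.
(Unloaded it would have been 4.02 V.)

V_out ≈ 3.83 V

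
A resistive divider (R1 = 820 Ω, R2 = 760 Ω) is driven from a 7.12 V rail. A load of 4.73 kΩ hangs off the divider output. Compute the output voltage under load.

The load sits in parallel with R2: R2‖R_L = (760 × 4730) / (760 + 4730) = 654.8 Ω.
V_out = 7.12 × 654.8 / (820 + 654.8) = 7.12 × 654.8/1475 = 3.16 V.
(Unloaded it would have been 3.42 V.)

V_out ≈ 3.16 V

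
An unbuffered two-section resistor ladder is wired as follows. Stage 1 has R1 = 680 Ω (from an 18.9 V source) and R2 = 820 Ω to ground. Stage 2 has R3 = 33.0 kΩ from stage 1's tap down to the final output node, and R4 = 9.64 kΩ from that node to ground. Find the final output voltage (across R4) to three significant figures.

V_out ≈ 2.32 V

Stage 2 presents R3+R4 = 42640 Ω as a load on stage 1's tap.
Stage 1's lower leg becomes R2‖(R3+R4) = 804.5 Ω, so V_mid = 18.9 × 804.5/1485 = 10.24 V.
Stage 2 is itself unloaded: V_out = V_mid × R4/(R3+R4) = 10.24 × 9640/42640 = 2.32 V.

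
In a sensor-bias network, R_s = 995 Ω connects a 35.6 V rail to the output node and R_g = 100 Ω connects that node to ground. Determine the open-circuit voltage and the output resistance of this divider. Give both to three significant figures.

V_th is the open-circuit tap voltage: 35.6 × 100/(995 + 100) = 3.25 V.
With the supply zeroed, R_s and R_g appear in parallel from the tap: R_th = R_s‖R_g = (995 × 100)/1095 = 90.9 Ω.

V_th = 3.25 V, R_th = 90.9 Ω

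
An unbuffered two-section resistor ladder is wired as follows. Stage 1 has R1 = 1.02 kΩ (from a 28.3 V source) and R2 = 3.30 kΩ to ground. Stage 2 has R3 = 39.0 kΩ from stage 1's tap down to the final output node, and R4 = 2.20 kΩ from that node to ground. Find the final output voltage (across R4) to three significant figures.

V_out ≈ 1.13 V

Stage 2 presents R3+R4 = 41.20 kΩ as a load on stage 1's tap.
Stage 1's lower leg becomes R2‖(R3+R4) = 3.055 kΩ, so V_mid = 28.3 × 3.055/4.075 = 21.22 V.
Stage 2 is itself unloaded: V_out = V_mid × R4/(R3+R4) = 21.22 × 2.20/41.20 = 1.13 V.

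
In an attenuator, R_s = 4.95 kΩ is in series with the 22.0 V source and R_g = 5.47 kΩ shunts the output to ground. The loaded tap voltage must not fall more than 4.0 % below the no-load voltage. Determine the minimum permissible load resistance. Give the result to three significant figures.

Output resistance R_th = R_s‖R_g = (4.95 × 5.47)/10.42 = 2.599 kΩ.
The fractional drop is R_th/(R_th + R_L); requiring this ≤ 0.0400 gives R_L ≥ R_th(1/0.0400 − 1) = 2.599 × 24.00 = 62.4 kΩ.

R_L(min) ≈ 62.4 kΩ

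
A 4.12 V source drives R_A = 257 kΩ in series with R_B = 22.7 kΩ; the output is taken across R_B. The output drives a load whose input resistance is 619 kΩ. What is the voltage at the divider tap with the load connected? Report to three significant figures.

V_out ≈ 0.323 V

The load sits in parallel with R_B: R_B‖R_L = (22.7 × 619) / (22.7 + 619) = 21.90 kΩ.
V_out = 4.12 × 21.90 / (257 + 21.90) = 4.12 × 21.90/278.9 = 0.323 V.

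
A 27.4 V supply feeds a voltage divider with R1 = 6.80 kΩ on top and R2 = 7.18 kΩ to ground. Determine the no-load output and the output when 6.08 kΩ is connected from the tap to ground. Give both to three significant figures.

Unloaded: 14.1 V; loaded: 8.94 V

Open-circuit: V = 27.4 × 7.18/(6.80 + 7.18) = 14.1 V.
With the load, R2 becomes R2‖R_L = 3.292 kΩ, so V = 27.4 × 3.292/10.09 = 8.94 V.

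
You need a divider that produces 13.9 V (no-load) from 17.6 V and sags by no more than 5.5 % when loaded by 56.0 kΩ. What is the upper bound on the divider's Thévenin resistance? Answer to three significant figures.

Loading drop = R_th/(R_th + R_L) ≤ 0.0550, so R_th ≤ R_L · ε/(1−ε) = 56.0 kΩ × 0.0550/0.9450 = 3.26 kΩ.

R_th ≤ 3.26 kΩ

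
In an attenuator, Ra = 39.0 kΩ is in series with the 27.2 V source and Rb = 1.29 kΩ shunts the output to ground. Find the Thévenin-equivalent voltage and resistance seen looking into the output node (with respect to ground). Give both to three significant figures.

V_th is the open-circuit tap voltage: 27.2 × 1.29/(39.0 + 1.29) = 0.871 V.
With the supply zeroed, Ra and Rb appear in parallel from the tap: R_th = Ra‖Rb = (39.0 × 1.29)/40.29 = 1.25 kΩ.

V_th = 0.871 V, R_th = 1.25 kΩ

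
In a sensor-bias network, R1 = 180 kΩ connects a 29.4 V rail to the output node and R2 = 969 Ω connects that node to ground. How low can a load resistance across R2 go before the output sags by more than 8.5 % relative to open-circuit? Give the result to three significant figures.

R_L(min) ≈ 10.4 kΩ

Output resistance R_th = R1‖R2 = (180000 × 969)/181000 = 963.8 Ω.
The fractional drop is R_th/(R_th + R_L); requiring this ≤ 0.0850 gives R_L ≥ R_th(1/0.0850 − 1) = 963.8 × 10.76 = 10.4 kΩ.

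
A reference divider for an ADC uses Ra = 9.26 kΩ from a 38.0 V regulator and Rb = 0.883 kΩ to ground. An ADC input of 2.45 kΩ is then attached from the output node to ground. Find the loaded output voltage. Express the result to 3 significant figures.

The load sits in parallel with Rb: Rb‖R_L = (883 × 2450) / (883 + 2450) = 649.1 Ω.
V_out = 38.0 × 649.1 / (9260 + 649.1) = 38.0 × 649.1/9909 = 2.49 V.
(Unloaded it would have been 3.31 V.)

V_out ≈ 2.49 V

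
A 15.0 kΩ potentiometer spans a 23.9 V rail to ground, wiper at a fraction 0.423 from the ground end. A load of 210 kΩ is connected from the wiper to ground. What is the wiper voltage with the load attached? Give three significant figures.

V ≈ 9.94 V

The wiper splits the pot into (1−α)R = 8.655 kΩ above and αR = 6.345 kΩ below.
Lower section ‖ load = 6.159 kΩ.
V_wiper = 23.9 × 6.159/(8.655 + 6.159) = 9.94 V.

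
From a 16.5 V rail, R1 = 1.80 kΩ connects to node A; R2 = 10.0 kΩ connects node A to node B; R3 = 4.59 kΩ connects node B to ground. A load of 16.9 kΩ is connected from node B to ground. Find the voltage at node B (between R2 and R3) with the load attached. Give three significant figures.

V ≈ 3.87 V

At node B, R3 is in parallel with the load: R3‖R_L = 3.610 kΩ.
Below node A the resistance is R2 + (R3‖R_L) = 13.61 kΩ, so V_A = 16.5 × 13.61/15.41 = 14.57 V.
Then V_B = V_A × (R3‖R_L)/(R2 + R3‖R_L) = 14.57 × 3.610/13.61 = 3.87 V.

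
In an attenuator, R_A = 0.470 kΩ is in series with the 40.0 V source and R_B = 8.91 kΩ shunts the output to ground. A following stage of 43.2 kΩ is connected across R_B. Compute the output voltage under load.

V_out ≈ 37.6 V

The load sits in parallel with R_B: R_B‖R_L = (8910 × 43200) / (8910 + 43200) = 7387 Ω.
V_out = 40.0 × 7387 / (470 + 7387) = 40.0 × 7387/7857 = 37.6 V.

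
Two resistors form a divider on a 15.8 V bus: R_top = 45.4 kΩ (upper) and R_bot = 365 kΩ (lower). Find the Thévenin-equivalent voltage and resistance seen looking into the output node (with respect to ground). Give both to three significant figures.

V_th is the open-circuit tap voltage: 15.8 × 365/(45.4 + 365) = 14.1 V.
With the supply zeroed, R_top and R_bot appear in parallel from the tap: R_th = R_top‖R_bot = (45.4 × 365)/410.4 = 40.4 kΩ.

V_th = 14.1 V, R_th = 40.4 kΩ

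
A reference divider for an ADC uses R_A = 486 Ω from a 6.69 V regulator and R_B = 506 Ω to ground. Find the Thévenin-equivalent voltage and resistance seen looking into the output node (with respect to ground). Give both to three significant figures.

V_th is the open-circuit tap voltage: 6.69 × 506/(486 + 506) = 3.41 V.
With the supply zeroed, R_A and R_B appear in parallel from the tap: R_th = R_A‖R_B = (486 × 506)/992.0 = 248 Ω.

V_th = 3.41 V, R_th = 248 Ω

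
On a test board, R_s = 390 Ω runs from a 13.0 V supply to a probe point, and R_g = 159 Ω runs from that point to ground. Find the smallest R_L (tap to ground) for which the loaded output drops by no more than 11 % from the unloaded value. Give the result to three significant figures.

R_L(min) ≈ 914 Ω

Output resistance R_th = R_s‖R_g = (390 × 159)/549.0 = 113.0 Ω.
The fractional drop is R_th/(R_th + R_L); requiring this ≤ 0.110 gives R_L ≥ R_th(1/0.110 − 1) = 113.0 × 8.091 = 914 Ω.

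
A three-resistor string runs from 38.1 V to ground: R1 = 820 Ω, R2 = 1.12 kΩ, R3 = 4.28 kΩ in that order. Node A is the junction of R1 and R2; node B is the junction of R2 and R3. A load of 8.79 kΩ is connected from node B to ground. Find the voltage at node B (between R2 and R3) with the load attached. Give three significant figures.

At node B, R3 is in parallel with the load: R3‖R_L = 2878 Ω.
Below node A the resistance is R2 + (R3‖R_L) = 3998 Ω, so V_A = 38.1 × 3998/4818 = 31.62 V.
Then V_B = V_A × (R3‖R_L)/(R2 + R3‖R_L) = 31.62 × 2878/3998 = 22.8 V.

V ≈ 22.8 V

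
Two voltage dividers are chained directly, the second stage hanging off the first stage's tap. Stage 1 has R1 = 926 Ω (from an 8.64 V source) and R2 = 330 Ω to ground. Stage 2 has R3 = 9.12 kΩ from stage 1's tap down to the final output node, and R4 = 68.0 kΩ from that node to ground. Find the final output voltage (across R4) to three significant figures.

Stage 2 presents R3+R4 = 77120 Ω as a load on stage 1's tap.
Stage 1's lower leg becomes R2‖(R3+R4) = 328.6 Ω, so V_mid = 8.64 × 328.6/1255 = 2.263 V.
Stage 2 is itself unloaded: V_out = V_mid × R4/(R3+R4) = 2.263 × 68000/77120 = 2.00 V.

V_out ≈ 2.00 V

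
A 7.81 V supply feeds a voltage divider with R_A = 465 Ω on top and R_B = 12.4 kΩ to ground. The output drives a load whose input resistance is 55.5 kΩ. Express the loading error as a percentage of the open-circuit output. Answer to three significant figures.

The divider's output (Thévenin) resistance is R_A‖R_B = 448.2 Ω.
Fractional drop under load = R_th/(R_th + R_L) = 448.2 / (448.2 + 55500) = 0.008011.
So the output falls by 0.801 %.

0.801 %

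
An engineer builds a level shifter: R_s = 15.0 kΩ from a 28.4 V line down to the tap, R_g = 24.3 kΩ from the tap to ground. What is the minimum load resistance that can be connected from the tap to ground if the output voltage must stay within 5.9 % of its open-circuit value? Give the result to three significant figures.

Output resistance R_th = R_s‖R_g = (15.0 × 24.3)/39.30 = 9.275 kΩ.
The fractional drop is R_th/(R_th + R_L); requiring this ≤ 0.0590 gives R_L ≥ R_th(1/0.0590 − 1) = 9.275 × 15.95 = 148 kΩ.

R_L(min) ≈ 148 kΩ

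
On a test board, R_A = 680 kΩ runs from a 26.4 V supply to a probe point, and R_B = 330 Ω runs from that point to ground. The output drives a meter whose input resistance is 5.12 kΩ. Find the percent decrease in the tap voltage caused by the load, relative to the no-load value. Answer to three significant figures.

The divider's output (Thévenin) resistance is R_A‖R_B = 329.8 Ω.
Fractional drop under load = R_th/(R_th + R_L) = 329.8 / (329.8 + 5120) = 0.06052.
So the output falls by 6.05 %.

6.05 %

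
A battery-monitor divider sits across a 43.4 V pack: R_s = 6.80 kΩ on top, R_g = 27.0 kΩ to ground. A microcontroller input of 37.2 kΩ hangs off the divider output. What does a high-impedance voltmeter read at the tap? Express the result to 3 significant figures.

The load sits in parallel with R_g: R_g‖R_L = (27.0 × 37.2) / (27.0 + 37.2) = 15.64 kΩ.
V_out = 43.4 × 15.64 / (6.80 + 15.64) = 43.4 × 15.64/22.44 = 30.3 V.
(Unloaded it would have been 34.7 V.)

V_out ≈ 30.3 V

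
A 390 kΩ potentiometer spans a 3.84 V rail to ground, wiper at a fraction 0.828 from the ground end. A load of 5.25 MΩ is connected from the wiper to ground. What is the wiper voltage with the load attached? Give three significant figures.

V ≈ 3.15 V

The wiper splits the pot into (1−α)R = 67.08 kΩ above and αR = 322.9 kΩ below.
Lower section ‖ load = 304.2 kΩ.
V_wiper = 3.84 × 304.2/(67.08 + 304.2) = 3.15 V.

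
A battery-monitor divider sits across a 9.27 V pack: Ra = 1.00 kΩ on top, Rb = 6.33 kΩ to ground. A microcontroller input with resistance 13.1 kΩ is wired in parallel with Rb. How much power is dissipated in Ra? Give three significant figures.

P ≈ 3.10 mW

Total resistance from the source is Ra + (Rb‖R_L) = 5.268 kΩ, so I = 9.27/5.268 kΩ = 1.760 mA.
P = I²·Ra = (1.760 mA)² × 1.00 kΩ = 3.10 mW.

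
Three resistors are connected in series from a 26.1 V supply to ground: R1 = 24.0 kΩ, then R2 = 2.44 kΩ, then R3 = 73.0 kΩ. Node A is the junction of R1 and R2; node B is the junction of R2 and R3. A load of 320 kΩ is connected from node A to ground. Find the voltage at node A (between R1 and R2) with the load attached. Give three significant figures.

Below node A the series string R2+R3 = 75.44 kΩ sits in parallel with the 320 kΩ load: 61.05 kΩ.
V_A = 26.1 × 61.05/(24.0 + 61.05) = 18.7 V.

V ≈ 18.7 V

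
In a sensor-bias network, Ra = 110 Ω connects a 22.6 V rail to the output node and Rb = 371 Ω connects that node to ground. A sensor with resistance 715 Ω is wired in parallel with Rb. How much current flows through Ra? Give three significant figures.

Rb‖R_L = 244.3 Ω, so the source sees Ra + Rb‖R_L = 354.3 Ω.
I = 22.6 V / 354.3 Ω = 63.8 mA.

I ≈ 63.8 mA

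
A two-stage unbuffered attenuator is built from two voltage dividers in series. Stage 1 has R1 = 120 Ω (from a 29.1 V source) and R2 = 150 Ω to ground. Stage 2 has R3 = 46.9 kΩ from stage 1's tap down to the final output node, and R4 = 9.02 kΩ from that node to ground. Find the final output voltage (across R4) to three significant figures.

V_out ≈ 2.60 V

Stage 2 presents R3+R4 = 55920 Ω as a load on stage 1's tap.
Stage 1's lower leg becomes R2‖(R3+R4) = 149.6 Ω, so V_mid = 29.1 × 149.6/269.6 = 16.15 V.
Stage 2 is itself unloaded: V_out = V_mid × R4/(R3+R4) = 16.15 × 9020/55920 = 2.60 V.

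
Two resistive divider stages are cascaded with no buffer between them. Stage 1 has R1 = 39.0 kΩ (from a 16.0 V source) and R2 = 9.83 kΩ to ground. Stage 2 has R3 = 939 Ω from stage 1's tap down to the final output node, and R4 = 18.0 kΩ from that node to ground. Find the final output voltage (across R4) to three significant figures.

V_out ≈ 2.16 V

Stage 2 presents R3+R4 = 18940 Ω as a load on stage 1's tap.
Stage 1's lower leg becomes R2‖(R3+R4) = 6471 Ω, so V_mid = 16.0 × 6471/45470 = 2.277 V.
Stage 2 is itself unloaded: V_out = V_mid × R4/(R3+R4) = 2.277 × 18000/18940 = 2.16 V.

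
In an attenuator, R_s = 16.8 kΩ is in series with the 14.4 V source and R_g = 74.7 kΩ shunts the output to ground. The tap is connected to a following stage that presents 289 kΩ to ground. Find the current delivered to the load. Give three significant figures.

I_L ≈ 0.0388 mA

R_g‖R_L = 59.36 kΩ; V_out = 14.4 × 59.36/76.16 = 11.22 V.
I_L = V_out / R_L = 11.22 / 289 kΩ = 0.0388 mA.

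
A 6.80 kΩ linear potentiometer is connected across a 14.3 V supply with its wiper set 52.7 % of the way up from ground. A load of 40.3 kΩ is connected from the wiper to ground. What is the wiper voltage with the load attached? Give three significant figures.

V ≈ 7.23 V

The wiper splits the pot into (1−α)R = 3.216 kΩ above and αR = 3.584 kΩ below.
Lower section ‖ load = 3.291 kΩ.
V_wiper = 14.3 × 3.291/(3.216 + 3.291) = 7.23 V.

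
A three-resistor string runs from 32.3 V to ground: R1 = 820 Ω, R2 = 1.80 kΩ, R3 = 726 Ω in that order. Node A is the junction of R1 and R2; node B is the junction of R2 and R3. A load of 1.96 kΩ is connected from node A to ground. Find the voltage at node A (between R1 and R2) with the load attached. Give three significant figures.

V ≈ 18.5 V

Below node A the series string R2+R3 = 2526 Ω sits in parallel with the 1960 Ω load: 1104 Ω.
V_A = 32.3 × 1104/(820 + 1104) = 18.5 V.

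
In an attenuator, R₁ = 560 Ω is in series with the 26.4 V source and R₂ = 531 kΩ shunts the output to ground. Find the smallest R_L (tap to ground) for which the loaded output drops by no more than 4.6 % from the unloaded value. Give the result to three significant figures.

Output resistance R_th = R₁‖R₂ = (560 × 531000)/531600 = 559.4 Ω.
The fractional drop is R_th/(R_th + R_L); requiring this ≤ 0.0460 gives R_L ≥ R_th(1/0.0460 − 1) = 559.4 × 20.74 = 11.6 kΩ.

R_L(min) ≈ 11.6 kΩ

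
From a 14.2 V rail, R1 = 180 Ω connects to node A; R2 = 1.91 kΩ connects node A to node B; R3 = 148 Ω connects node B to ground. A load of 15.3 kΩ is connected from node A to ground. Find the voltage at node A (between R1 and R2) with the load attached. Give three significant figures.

Below node A the series string R2+R3 = 2058 Ω sits in parallel with the 15300 Ω load: 1814 Ω.
V_A = 14.2 × 1814/(180 + 1814) = 12.9 V.

V ≈ 12.9 V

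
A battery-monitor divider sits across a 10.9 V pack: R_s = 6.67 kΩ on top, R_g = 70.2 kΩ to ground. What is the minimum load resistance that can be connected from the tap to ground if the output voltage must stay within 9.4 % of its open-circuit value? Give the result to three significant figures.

Output resistance R_th = R_s‖R_g = (6.67 × 70.2)/76.87 = 6.091 kΩ.
The fractional drop is R_th/(R_th + R_L); requiring this ≤ 0.0940 gives R_L ≥ R_th(1/0.0940 − 1) = 6.091 × 9.638 = 58.7 kΩ.

R_L(min) ≈ 58.7 kΩ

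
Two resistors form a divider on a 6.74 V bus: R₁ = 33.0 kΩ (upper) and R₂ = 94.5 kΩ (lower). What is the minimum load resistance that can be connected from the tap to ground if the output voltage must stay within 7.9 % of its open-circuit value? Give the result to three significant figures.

Output resistance R_th = R₁‖R₂ = (33.0 × 94.5)/127.5 = 24.46 kΩ.
The fractional drop is R_th/(R_th + R_L); requiring this ≤ 0.0790 gives R_L ≥ R_th(1/0.0790 − 1) = 24.46 × 11.66 = 285 kΩ.

R_L(min) ≈ 285 kΩ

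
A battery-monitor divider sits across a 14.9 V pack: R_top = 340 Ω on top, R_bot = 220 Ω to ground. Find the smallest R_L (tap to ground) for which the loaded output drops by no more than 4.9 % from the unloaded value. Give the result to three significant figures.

R_L(min) ≈ 2.59 kΩ

Output resistance R_th = R_top‖R_bot = (340 × 220)/560.0 = 133.6 Ω.
The fractional drop is R_th/(R_th + R_L); requiring this ≤ 0.0490 gives R_L ≥ R_th(1/0.0490 − 1) = 133.6 × 19.41 = 2.59 kΩ.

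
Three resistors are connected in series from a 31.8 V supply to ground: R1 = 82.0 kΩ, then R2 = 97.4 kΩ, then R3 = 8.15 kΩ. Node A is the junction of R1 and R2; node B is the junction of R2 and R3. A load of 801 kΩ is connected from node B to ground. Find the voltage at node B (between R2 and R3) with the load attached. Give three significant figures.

V ≈ 1.37 V

At node B, R3 is in parallel with the load: R3‖R_L = 8.068 kΩ.
Below node A the resistance is R2 + (R3‖R_L) = 105.5 kΩ, so V_A = 31.8 × 105.5/187.5 = 17.89 V.
Then V_B = V_A × (R3‖R_L)/(R2 + R3‖R_L) = 17.89 × 8.068/105.5 = 1.37 V.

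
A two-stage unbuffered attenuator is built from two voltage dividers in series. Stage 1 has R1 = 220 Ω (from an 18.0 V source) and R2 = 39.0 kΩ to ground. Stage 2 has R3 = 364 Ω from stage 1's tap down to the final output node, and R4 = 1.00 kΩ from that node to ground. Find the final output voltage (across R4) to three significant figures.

V_out ≈ 11.3 V

Stage 2 presents R3+R4 = 1364 Ω as a load on stage 1's tap.
Stage 1's lower leg becomes R2‖(R3+R4) = 1318 Ω, so V_mid = 18.0 × 1318/1538 = 15.43 V.
Stage 2 is itself unloaded: V_out = V_mid × R4/(R3+R4) = 15.43 × 1000/1364 = 11.3 V.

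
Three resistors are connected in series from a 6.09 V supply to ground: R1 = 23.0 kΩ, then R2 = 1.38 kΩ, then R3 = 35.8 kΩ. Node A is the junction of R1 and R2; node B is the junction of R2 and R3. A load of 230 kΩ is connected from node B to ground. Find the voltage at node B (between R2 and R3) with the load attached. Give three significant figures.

At node B, R3 is in parallel with the load: R3‖R_L = 30.98 kΩ.
Below node A the resistance is R2 + (R3‖R_L) = 32.36 kΩ, so V_A = 6.09 × 32.36/55.36 = 3.560 V.
Then V_B = V_A × (R3‖R_L)/(R2 + R3‖R_L) = 3.560 × 30.98/32.36 = 3.41 V.

V ≈ 3.41 V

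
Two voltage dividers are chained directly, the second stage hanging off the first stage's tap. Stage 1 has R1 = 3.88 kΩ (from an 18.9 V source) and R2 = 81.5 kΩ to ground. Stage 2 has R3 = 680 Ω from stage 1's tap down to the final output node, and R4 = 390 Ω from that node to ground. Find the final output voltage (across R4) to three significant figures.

V_out ≈ 1.47 V

Stage 2 presents R3+R4 = 1070 Ω as a load on stage 1's tap.
Stage 1's lower leg becomes R2‖(R3+R4) = 1056 Ω, so V_mid = 18.9 × 1056/4936 = 4.044 V.
Stage 2 is itself unloaded: V_out = V_mid × R4/(R3+R4) = 4.044 × 390/1070 = 1.47 V.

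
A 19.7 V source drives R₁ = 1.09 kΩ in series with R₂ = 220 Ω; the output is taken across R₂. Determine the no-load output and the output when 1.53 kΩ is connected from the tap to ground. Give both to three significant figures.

Open-circuit: V = 19.7 × 220/(1090 + 220) = 3.31 V.
With the load, R₂ becomes R₂‖R_L = 192.3 Ω, so V = 19.7 × 192.3/1282 = 2.95 V.

Unloaded: 3.31 V; loaded: 2.95 V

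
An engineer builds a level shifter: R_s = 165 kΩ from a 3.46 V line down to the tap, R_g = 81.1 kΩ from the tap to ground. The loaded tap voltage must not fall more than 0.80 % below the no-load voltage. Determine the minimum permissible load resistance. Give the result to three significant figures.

Output resistance R_th = R_s‖R_g = (165 × 81.1)/246.1 = 54.37 kΩ.
The fractional drop is R_th/(R_th + R_L); requiring this ≤ 0.00800 gives R_L ≥ R_th(1/0.00800 − 1) = 54.37 × 124.0 = 6.74 MΩ.

R_L(min) ≈ 6.74 MΩ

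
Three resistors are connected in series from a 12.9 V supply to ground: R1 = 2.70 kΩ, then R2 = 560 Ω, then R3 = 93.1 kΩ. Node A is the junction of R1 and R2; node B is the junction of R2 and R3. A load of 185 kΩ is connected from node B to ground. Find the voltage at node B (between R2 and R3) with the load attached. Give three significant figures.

V ≈ 12.3 V

At node B, R3 is in parallel with the load: R3‖R_L = 61930 Ω.
Below node A the resistance is R2 + (R3‖R_L) = 62490 Ω, so V_A = 12.9 × 62490/65190 = 12.37 V.
Then V_B = V_A × (R3‖R_L)/(R2 + R3‖R_L) = 12.37 × 61930/62490 = 12.3 V.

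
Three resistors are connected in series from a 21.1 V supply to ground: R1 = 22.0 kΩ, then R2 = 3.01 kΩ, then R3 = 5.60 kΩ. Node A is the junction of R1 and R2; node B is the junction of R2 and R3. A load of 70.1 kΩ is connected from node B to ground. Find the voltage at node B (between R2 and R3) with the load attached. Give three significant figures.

V ≈ 3.62 V

At node B, R3 is in parallel with the load: R3‖R_L = 5.186 kΩ.
Below node A the resistance is R2 + (R3‖R_L) = 8.196 kΩ, so V_A = 21.1 × 8.196/30.20 = 5.727 V.
Then V_B = V_A × (R3‖R_L)/(R2 + R3‖R_L) = 5.727 × 5.186/8.196 = 3.62 V.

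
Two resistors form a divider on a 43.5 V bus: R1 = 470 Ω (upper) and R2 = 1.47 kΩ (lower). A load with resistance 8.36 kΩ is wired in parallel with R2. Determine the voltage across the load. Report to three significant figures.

The load sits in parallel with R2: R2‖R_L = (1470 × 8360) / (1470 + 8360) = 1250 Ω.
V_out = 43.5 × 1250 / (470 + 1250) = 43.5 × 1250/1720 = 31.6 V.

V_out ≈ 31.6 V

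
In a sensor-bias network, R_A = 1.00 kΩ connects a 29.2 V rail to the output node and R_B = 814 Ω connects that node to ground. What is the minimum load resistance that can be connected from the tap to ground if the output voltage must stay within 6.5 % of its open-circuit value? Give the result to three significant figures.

Output resistance R_th = R_A‖R_B = (1000 × 814)/1814 = 448.7 Ω.
The fractional drop is R_th/(R_th + R_L); requiring this ≤ 0.0650 gives R_L ≥ R_th(1/0.0650 − 1) = 448.7 × 14.38 = 6.45 kΩ.

R_L(min) ≈ 6.45 kΩ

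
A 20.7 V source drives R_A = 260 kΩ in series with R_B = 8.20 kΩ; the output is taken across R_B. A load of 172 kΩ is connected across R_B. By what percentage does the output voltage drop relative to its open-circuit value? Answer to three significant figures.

4.42 %

The divider's output (Thévenin) resistance is R_A‖R_B = 7.949 kΩ.
Fractional drop under load = R_th/(R_th + R_L) = 7.949 / (7.949 + 172) = 0.04418.
So the output falls by 4.42 %.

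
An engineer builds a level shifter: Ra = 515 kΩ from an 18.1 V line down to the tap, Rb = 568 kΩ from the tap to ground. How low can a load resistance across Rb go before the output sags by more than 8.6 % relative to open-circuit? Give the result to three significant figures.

Output resistance R_th = Ra‖Rb = (515 × 568)/1083 = 270.1 kΩ.
The fractional drop is R_th/(R_th + R_L); requiring this ≤ 0.0860 gives R_L ≥ R_th(1/0.0860 − 1) = 270.1 × 10.63 = 2.87 MΩ.

R_L(min) ≈ 2.87 MΩ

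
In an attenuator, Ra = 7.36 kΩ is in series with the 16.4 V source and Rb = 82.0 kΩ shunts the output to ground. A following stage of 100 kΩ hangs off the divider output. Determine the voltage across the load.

V_out ≈ 14.1 V

The load sits in parallel with Rb: Rb‖R_L = (82.0 × 100) / (82.0 + 100) = 45.05 kΩ.
V_out = 16.4 × 45.05 / (7.36 + 45.05) = 16.4 × 45.05/52.41 = 14.1 V.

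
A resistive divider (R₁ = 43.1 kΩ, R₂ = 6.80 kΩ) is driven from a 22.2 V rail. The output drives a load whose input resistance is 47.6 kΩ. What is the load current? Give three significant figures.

R₂‖R_L = 5.950 kΩ; V_out = 22.2 × 5.950/49.05 = 2.693 V.
I_L = V_out / R_L = 2.693 / 47.6 kΩ = 0.0566 mA.

I_L ≈ 0.0566 mA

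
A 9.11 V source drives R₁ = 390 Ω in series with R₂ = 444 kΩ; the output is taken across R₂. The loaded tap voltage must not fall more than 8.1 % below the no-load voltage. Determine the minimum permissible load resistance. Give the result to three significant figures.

Output resistance R_th = R₁‖R₂ = (390 × 444000)/444400 = 389.7 Ω.
The fractional drop is R_th/(R_th + R_L); requiring this ≤ 0.0810 gives R_L ≥ R_th(1/0.0810 − 1) = 389.7 × 11.35 = 4.42 kΩ.

R_L(min) ≈ 4.42 kΩ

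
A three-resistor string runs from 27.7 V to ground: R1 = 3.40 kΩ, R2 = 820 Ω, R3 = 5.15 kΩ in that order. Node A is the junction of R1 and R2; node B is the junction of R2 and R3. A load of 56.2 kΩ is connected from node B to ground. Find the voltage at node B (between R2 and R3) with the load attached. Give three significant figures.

At node B, R3 is in parallel with the load: R3‖R_L = 4718 Ω.
Below node A the resistance is R2 + (R3‖R_L) = 5538 Ω, so V_A = 27.7 × 5538/8938 = 17.16 V.
Then V_B = V_A × (R3‖R_L)/(R2 + R3‖R_L) = 17.16 × 4718/5538 = 14.6 V.

V ≈ 14.6 V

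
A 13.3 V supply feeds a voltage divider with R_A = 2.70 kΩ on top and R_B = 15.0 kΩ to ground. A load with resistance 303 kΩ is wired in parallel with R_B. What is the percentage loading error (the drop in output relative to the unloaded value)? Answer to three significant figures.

The divider's output (Thévenin) resistance is R_A‖R_B = 2.288 kΩ.
Fractional drop under load = R_th/(R_th + R_L) = 2.288 / (2.288 + 303) = 0.007495.
So the output falls by 0.750 %.

0.750 %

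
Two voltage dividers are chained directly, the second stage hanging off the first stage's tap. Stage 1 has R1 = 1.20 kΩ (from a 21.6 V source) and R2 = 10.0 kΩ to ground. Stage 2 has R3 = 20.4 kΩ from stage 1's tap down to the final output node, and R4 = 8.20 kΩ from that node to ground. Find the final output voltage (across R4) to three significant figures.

Stage 2 presents R3+R4 = 28.60 kΩ as a load on stage 1's tap.
Stage 1's lower leg becomes R2‖(R3+R4) = 7.409 kΩ, so V_mid = 21.6 × 7.409/8.609 = 18.59 V.
Stage 2 is itself unloaded: V_out = V_mid × R4/(R3+R4) = 18.59 × 8.20/28.60 = 5.33 V.

V_out ≈ 5.33 V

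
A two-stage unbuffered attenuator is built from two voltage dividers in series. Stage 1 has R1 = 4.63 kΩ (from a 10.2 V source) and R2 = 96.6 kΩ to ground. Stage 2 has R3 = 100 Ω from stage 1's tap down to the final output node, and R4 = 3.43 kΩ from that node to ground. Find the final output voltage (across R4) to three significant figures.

V_out ≈ 4.20 V

Stage 2 presents R3+R4 = 3530 Ω as a load on stage 1's tap.
Stage 1's lower leg becomes R2‖(R3+R4) = 3406 Ω, so V_mid = 10.2 × 3406/8036 = 4.323 V.
Stage 2 is itself unloaded: V_out = V_mid × R4/(R3+R4) = 4.323 × 3430/3530 = 4.20 V.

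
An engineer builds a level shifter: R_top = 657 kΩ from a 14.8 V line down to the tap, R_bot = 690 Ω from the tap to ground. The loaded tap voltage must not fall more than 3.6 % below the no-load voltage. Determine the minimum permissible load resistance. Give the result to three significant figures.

Output resistance R_th = R_top‖R_bot = (657000 × 690)/657700 = 689.3 Ω.
The fractional drop is R_th/(R_th + R_L); requiring this ≤ 0.0360 gives R_L ≥ R_th(1/0.0360 − 1) = 689.3 × 26.78 = 18.5 kΩ.

R_L(min) ≈ 18.5 kΩ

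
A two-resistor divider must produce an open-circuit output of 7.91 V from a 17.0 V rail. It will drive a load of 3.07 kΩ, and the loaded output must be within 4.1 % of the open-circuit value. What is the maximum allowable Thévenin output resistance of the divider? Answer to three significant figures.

Loading drop = R_th/(R_th + R_L) ≤ 0.0410, so R_th ≤ R_L · ε/(1−ε) = 3.07 kΩ × 0.0410/0.9590 = 131 Ω.
(Any R1, R2 with R2/(R1+R2) = 0.465 and R1‖R2 ≤ 131 Ω will meet the spec.)

R_th ≤ 131 Ω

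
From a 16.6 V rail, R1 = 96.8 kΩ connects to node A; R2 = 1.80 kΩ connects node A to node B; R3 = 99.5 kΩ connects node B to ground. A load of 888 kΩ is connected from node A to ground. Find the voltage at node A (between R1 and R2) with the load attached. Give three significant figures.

V ≈ 8.04 V

Below node A the series string R2+R3 = 101.3 kΩ sits in parallel with the 888 kΩ load: 90.93 kΩ.
V_A = 16.6 × 90.93/(96.8 + 90.93) = 8.04 V.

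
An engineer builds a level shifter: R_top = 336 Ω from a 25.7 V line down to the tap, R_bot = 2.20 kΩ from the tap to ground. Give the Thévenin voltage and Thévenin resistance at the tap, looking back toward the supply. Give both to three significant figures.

V_th is the open-circuit tap voltage: 25.7 × 2200/(336 + 2200) = 22.3 V.
With the supply zeroed, R_top and R_bot appear in parallel from the tap: R_th = R_top‖R_bot = (336 × 2200)/2536 = 291 Ω.

V_th = 22.3 V, R_th = 291 Ω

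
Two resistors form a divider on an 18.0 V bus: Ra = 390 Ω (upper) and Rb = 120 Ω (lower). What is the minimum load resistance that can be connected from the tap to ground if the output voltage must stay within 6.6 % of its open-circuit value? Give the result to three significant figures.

Output resistance R_th = Ra‖Rb = (390 × 120)/510.0 = 91.76 Ω.
The fractional drop is R_th/(R_th + R_L); requiring this ≤ 0.0660 gives R_L ≥ R_th(1/0.0660 − 1) = 91.76 × 14.15 = 1.30 kΩ.

R_L(min) ≈ 1.30 kΩ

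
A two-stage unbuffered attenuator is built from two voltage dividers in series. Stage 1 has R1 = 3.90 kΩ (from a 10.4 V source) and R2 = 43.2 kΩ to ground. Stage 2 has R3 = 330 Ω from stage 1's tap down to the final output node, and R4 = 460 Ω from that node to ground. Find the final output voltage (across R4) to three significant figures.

V_out ≈ 1.00 V

Stage 2 presents R3+R4 = 790.0 Ω as a load on stage 1's tap.
Stage 1's lower leg becomes R2‖(R3+R4) = 775.8 Ω, so V_mid = 10.4 × 775.8/4676 = 1.726 V.
Stage 2 is itself unloaded: V_out = V_mid × R4/(R3+R4) = 1.726 × 460/790.0 = 1.00 V.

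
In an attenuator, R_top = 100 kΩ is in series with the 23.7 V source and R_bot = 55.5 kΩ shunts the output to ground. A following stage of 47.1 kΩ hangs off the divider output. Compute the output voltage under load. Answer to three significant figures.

The load sits in parallel with R_bot: R_bot‖R_L = (55.5 × 47.1) / (55.5 + 47.1) = 25.48 kΩ.
V_out = 23.7 × 25.48 / (100 + 25.48) = 23.7 × 25.48/125.5 = 4.81 V.
(Unloaded it would have been 8.46 V.)

V_out ≈ 4.81 V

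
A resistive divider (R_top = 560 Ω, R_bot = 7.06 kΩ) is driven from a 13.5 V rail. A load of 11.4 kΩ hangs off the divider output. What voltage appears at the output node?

V_out ≈ 12.0 V

The load sits in parallel with R_bot: R_bot‖R_L = (7060 × 11400) / (7060 + 11400) = 4360 Ω.
V_out = 13.5 × 4360 / (560 + 4360) = 13.5 × 4360/4920 = 12.0 V.
(Unloaded it would have been 12.5 V.)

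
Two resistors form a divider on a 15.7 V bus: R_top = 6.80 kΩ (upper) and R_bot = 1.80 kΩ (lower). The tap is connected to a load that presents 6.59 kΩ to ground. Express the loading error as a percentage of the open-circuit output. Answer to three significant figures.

17.8 %

Unloaded V = 15.7 × 1.80/8.600 = 3.286 V.
Loaded: R_bot‖R_L = 1.414 kΩ, giving V = 15.7 × 1.414/8.214 = 2.702 V.
Drop = (3.286 − 2.702) / 3.286 = 17.8 %.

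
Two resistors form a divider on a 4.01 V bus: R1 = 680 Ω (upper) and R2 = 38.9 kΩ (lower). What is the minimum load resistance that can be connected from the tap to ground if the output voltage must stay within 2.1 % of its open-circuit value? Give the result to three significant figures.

R_L(min) ≈ 31.2 kΩ

Output resistance R_th = R1‖R2 = (680 × 38900)/39580 = 668.3 Ω.
The fractional drop is R_th/(R_th + R_L); requiring this ≤ 0.0210 gives R_L ≥ R_th(1/0.0210 − 1) = 668.3 × 46.62 = 31.2 kΩ.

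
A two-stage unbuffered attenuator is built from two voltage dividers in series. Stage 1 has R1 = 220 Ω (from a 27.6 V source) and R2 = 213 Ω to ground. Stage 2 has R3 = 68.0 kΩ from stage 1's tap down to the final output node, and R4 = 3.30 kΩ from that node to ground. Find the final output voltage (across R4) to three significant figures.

Stage 2 presents R3+R4 = 71300 Ω as a load on stage 1's tap.
Stage 1's lower leg becomes R2‖(R3+R4) = 212.4 Ω, so V_mid = 27.6 × 212.4/432.4 = 13.56 V.
Stage 2 is itself unloaded: V_out = V_mid × R4/(R3+R4) = 13.56 × 3300/71300 = 0.627 V.

V_out ≈ 0.627 V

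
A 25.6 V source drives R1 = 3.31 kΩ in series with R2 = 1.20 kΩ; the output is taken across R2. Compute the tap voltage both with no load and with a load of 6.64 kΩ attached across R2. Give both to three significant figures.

Unloaded: 6.81 V; loaded: 6.01 V

Open-circuit: V = 25.6 × 1.20/(3.31 + 1.20) = 6.81 V.
With the load, R2 becomes R2‖R_L = 1.016 kΩ, so V = 25.6 × 1.016/4.326 = 6.01 V.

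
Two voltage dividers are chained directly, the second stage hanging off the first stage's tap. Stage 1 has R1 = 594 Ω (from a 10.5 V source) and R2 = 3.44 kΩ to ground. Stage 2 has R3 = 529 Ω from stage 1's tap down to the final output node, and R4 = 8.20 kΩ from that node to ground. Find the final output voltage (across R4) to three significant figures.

V_out ≈ 7.95 V

Stage 2 presents R3+R4 = 8729 Ω as a load on stage 1's tap.
Stage 1's lower leg becomes R2‖(R3+R4) = 2468 Ω, so V_mid = 10.5 × 2468/3062 = 8.463 V.
Stage 2 is itself unloaded: V_out = V_mid × R4/(R3+R4) = 8.463 × 8200/8729 = 7.95 V.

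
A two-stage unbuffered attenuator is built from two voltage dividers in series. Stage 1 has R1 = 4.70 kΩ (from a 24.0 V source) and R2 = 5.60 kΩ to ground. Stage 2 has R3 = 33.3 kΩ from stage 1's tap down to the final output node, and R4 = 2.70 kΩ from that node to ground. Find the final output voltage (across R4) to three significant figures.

Stage 2 presents R3+R4 = 36.00 kΩ as a load on stage 1's tap.
Stage 1's lower leg becomes R2‖(R3+R4) = 4.846 kΩ, so V_mid = 24.0 × 4.846/9.546 = 12.18 V.
Stage 2 is itself unloaded: V_out = V_mid × R4/(R3+R4) = 12.18 × 2.70/36.00 = 0.914 V.

V_out ≈ 0.914 V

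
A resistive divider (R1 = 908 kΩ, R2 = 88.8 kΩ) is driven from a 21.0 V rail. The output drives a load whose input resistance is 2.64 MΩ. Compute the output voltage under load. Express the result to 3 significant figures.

The load sits in parallel with R2: R2‖R_L = (88.8 × 2640) / (88.8 + 2640) = 85.91 kΩ.
V_out = 21.0 × 85.91 / (908 + 85.91) = 21.0 × 85.91/993.9 = 1.82 V.

V_out ≈ 1.82 V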